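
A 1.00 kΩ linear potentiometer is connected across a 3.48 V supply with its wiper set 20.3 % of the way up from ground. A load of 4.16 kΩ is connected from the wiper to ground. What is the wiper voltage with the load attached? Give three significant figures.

The wiper splits the pot into (1−α)R = 797.0 Ω above and αR = 203.0 Ω below.
Lower section ‖ load = 193.6 Ω.
V_wiper = 3.48 × 193.6/(797.0 + 193.6) = 0.680 V.

V ≈ 0.680 V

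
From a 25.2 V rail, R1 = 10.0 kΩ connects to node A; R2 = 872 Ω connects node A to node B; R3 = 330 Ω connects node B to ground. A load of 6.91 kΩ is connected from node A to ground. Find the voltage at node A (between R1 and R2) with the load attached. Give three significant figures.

Below node A the series string R2+R3 = 1202 Ω sits in parallel with the 6910 Ω load: 1024 Ω.
V_A = 25.2 × 1024/(10000 + 1024) = 2.34 V.

V ≈ 2.34 V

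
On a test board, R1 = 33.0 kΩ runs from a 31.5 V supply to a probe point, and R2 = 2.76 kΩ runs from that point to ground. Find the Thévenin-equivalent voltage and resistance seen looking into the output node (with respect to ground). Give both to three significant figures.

V_th is the open-circuit tap voltage: 31.5 × 2.76/(33.0 + 2.76) = 2.43 V.
With the supply zeroed, R1 and R2 appear in parallel from the tap: R_th = R1‖R2 = (33.0 × 2.76)/35.76 = 2.55 kΩ.

V_th = 2.43 V, R_th = 2.55 kΩ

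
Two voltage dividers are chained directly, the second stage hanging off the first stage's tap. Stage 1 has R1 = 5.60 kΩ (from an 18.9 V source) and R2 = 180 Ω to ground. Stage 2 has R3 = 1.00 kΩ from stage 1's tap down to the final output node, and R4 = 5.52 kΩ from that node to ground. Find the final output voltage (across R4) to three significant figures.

Stage 2 presents R3+R4 = 6520 Ω as a load on stage 1's tap.
Stage 1's lower leg becomes R2‖(R3+R4) = 175.2 Ω, so V_mid = 18.9 × 175.2/5775 = 0.5732 V.
Stage 2 is itself unloaded: V_out = V_mid × R4/(R3+R4) = 0.5732 × 5520/6520 = 0.485 V.

V_out ≈ 0.485 V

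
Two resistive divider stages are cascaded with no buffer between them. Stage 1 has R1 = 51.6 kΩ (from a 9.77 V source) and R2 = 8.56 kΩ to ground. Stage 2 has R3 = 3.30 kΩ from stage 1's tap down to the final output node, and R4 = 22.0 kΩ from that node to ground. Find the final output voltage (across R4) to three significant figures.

Stage 2 presents R3+R4 = 25.30 kΩ as a load on stage 1's tap.
Stage 1's lower leg becomes R2‖(R3+R4) = 6.396 kΩ, so V_mid = 9.77 × 6.396/58.00 = 1.077 V.
Stage 2 is itself unloaded: V_out = V_mid × R4/(R3+R4) = 1.077 × 22.0/25.30 = 0.937 V.

V_out ≈ 0.937 V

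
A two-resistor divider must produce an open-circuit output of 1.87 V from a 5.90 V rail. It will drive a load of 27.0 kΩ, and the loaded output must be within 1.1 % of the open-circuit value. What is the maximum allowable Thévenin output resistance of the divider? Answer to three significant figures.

Loading drop = R_th/(R_th + R_L) ≤ 0.0110, so R_th ≤ R_L · ε/(1−ε) = 27.0 kΩ × 0.0110/0.9890 = 300 Ω.
(Any R1, R2 with R2/(R1+R2) = 0.317 and R1‖R2 ≤ 300 Ω will meet the spec.)

R_th ≤ 300 Ω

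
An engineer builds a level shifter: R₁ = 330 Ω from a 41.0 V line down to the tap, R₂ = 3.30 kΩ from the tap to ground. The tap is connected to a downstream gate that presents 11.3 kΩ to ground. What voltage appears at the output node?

V_out ≈ 36.3 V

The load sits in parallel with R₂: R₂‖R_L = (3300 × 11300) / (3300 + 11300) = 2554 Ω.
V_out = 41.0 × 2554 / (330 + 2554) = 41.0 × 2554/2884 = 36.3 V.
(Unloaded it would have been 37.3 V.)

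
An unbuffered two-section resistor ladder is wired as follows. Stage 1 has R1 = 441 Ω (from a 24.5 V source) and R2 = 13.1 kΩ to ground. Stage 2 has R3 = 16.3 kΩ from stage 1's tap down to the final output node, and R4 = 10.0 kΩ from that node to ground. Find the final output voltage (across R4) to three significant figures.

Stage 2 presents R3+R4 = 26300 Ω as a load on stage 1's tap.
Stage 1's lower leg becomes R2‖(R3+R4) = 8744 Ω, so V_mid = 24.5 × 8744/9185 = 23.32 V.
Stage 2 is itself unloaded: V_out = V_mid × R4/(R3+R4) = 23.32 × 10000/26300 = 8.87 V.

V_out ≈ 8.87 V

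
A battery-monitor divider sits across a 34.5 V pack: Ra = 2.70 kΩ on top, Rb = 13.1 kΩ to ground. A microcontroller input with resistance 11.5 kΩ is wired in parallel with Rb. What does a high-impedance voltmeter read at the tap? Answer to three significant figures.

V_out ≈ 23.9 V

The load sits in parallel with Rb: Rb‖R_L = (13.1 × 11.5) / (13.1 + 11.5) = 6.124 kΩ.
V_out = 34.5 × 6.124 / (2.70 + 6.124) = 34.5 × 6.124/8.824 = 23.9 V.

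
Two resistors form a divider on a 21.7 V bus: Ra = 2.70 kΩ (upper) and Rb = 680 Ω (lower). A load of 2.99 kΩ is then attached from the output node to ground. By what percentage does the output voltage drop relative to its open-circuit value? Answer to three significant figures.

Unloaded V = 21.7 × 680/3380 = 4.366 V.
Loaded: Rb‖R_L = 554.0 Ω, giving V = 21.7 × 554.0/3254 = 3.694 V.
Drop = (4.366 − 3.694) / 4.366 = 15.4 %.

15.4 %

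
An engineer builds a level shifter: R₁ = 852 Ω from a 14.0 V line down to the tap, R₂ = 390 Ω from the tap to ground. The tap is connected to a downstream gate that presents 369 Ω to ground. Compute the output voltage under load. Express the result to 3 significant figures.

V_out ≈ 2.55 V

The load sits in parallel with R₂: R₂‖R_L = (390 × 369) / (390 + 369) = 189.6 Ω.
V_out = 14.0 × 189.6 / (852 + 189.6) = 14.0 × 189.6/1042 = 2.55 V.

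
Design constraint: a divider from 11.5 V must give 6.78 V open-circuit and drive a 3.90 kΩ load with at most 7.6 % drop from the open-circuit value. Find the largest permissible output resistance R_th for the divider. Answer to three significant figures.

Loading drop = R_th/(R_th + R_L) ≤ 0.0760, so R_th ≤ R_L · ε/(1−ε) = 3.90 kΩ × 0.0760/0.9240 = 321 Ω.

R_th ≤ 321 Ω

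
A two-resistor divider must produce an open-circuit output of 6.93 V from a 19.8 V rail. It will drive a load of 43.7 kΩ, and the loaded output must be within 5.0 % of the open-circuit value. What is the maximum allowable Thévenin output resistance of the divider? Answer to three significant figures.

R_th ≤ 2.30 kΩ

Loading drop = R_th/(R_th + R_L) ≤ 0.0500, so R_th ≤ R_L · ε/(1−ε) = 43.7 kΩ × 0.0500/0.9500 = 2.30 kΩ.
(Any R1, R2 with R2/(R1+R2) = 0.350 and R1‖R2 ≤ 2.30 kΩ will meet the spec.)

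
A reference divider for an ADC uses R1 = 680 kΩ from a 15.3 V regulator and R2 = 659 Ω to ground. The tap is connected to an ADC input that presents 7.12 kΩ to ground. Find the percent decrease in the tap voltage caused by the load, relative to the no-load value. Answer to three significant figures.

Unloaded V = 15.3 × 659/680700 = 0.014813 V.
Loaded: R2‖R_L = 603.2 Ω, giving V = 15.3 × 603.2/680600 = 0.013559 V.
Drop = (0.014813 − 0.013559) / 0.014813 = 8.46 %.

8.46 %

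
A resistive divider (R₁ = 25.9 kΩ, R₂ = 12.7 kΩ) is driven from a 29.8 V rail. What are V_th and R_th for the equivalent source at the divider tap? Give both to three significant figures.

V_th = 9.80 V, R_th = 8.52 kΩ

V_th is the open-circuit tap voltage: 29.8 × 12.7/(25.9 + 12.7) = 9.80 V.
With the supply zeroed, R₁ and R₂ appear in parallel from the tap: R_th = R₁‖R₂ = (25.9 × 12.7)/38.60 = 8.52 kΩ.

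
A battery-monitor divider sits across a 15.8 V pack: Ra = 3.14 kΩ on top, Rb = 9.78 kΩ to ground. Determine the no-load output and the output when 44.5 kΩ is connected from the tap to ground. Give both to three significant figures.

Open-circuit: V = 15.8 × 9.78/(3.14 + 9.78) = 12.0 V.
With the load, Rb becomes Rb‖R_L = 8.018 kΩ, so V = 15.8 × 8.018/11.16 = 11.4 V.

Unloaded: 12.0 V; loaded: 11.4 V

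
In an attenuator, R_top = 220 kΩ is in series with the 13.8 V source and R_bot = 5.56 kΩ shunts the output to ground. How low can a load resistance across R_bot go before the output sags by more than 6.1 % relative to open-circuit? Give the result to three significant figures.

R_L(min) ≈ 83.5 kΩ

Output resistance R_th = R_top‖R_bot = (220 × 5.56)/225.6 = 5.423 kΩ.
The fractional drop is R_th/(R_th + R_L); requiring this ≤ 0.0610 gives R_L ≥ R_th(1/0.0610 − 1) = 5.423 × 15.39 = 83.5 kΩ.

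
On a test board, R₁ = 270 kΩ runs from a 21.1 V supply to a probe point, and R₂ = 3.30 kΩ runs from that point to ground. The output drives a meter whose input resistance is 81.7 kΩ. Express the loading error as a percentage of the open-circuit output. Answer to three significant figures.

3.84 %

The divider's output (Thévenin) resistance is R₁‖R₂ = 3.260 kΩ.
Fractional drop under load = R_th/(R_th + R_L) = 3.260 / (3.260 + 81.7) = 0.03837.
So the output falls by 3.84 %.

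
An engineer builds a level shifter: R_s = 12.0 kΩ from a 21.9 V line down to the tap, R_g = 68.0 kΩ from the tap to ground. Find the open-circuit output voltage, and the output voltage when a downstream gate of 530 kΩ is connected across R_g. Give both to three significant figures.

Open-circuit: V = 21.9 × 68.0/(12.0 + 68.0) = 18.6 V.
With the load, R_g becomes R_g‖R_L = 60.27 kΩ, so V = 21.9 × 60.27/72.27 = 18.3 V.

Unloaded: 18.6 V; loaded: 18.3 V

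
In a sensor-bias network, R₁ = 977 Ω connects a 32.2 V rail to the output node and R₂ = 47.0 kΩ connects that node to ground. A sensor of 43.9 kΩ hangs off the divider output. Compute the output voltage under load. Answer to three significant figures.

The load sits in parallel with R₂: R₂‖R_L = (47000 × 43900) / (47000 + 43900) = 22700 Ω.
V_out = 32.2 × 22700 / (977 + 22700) = 32.2 × 22700/23680 = 30.9 V.

V_out ≈ 30.9 V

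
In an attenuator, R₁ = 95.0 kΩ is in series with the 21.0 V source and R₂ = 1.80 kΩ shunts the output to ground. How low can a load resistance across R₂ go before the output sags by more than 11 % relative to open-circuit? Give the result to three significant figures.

R_L(min) ≈ 14.3 kΩ

Output resistance R_th = R₁‖R₂ = (95.0 × 1.80)/96.80 = 1.767 kΩ.
The fractional drop is R_th/(R_th + R_L); requiring this ≤ 0.110 gives R_L ≥ R_th(1/0.110 − 1) = 1.767 × 8.091 = 14.3 kΩ.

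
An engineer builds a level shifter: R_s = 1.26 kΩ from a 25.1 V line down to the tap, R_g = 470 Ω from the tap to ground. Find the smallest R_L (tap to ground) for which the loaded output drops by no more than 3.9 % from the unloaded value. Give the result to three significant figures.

Output resistance R_th = R_s‖R_g = (1260 × 470)/1730 = 342.3 Ω.
The fractional drop is R_th/(R_th + R_L); requiring this ≤ 0.0390 gives R_L ≥ R_th(1/0.0390 − 1) = 342.3 × 24.64 = 8.43 kΩ.

R_L(min) ≈ 8.43 kΩ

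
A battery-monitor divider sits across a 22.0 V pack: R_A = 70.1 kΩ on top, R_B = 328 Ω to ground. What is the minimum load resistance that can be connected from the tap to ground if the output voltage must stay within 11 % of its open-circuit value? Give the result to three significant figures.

Output resistance R_th = R_A‖R_B = (70100 × 328)/70430 = 326.5 Ω.
The fractional drop is R_th/(R_th + R_L); requiring this ≤ 0.110 gives R_L ≥ R_th(1/0.110 − 1) = 326.5 × 8.091 = 2.64 kΩ.

R_L(min) ≈ 2.64 kΩ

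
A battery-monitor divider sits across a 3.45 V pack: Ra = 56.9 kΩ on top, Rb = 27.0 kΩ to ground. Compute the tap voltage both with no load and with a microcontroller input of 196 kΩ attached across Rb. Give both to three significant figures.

Open-circuit: V = 3.45 × 27.0/(56.9 + 27.0) = 1.11 V.
With the load, Rb becomes Rb‖R_L = 23.73 kΩ, so V = 3.45 × 23.73/80.63 = 1.02 V.

Unloaded: 1.11 V; loaded: 1.02 V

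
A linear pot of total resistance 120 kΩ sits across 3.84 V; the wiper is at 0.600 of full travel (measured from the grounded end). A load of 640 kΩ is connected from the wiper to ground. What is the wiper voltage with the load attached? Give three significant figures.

V ≈ 2.20 V

The wiper splits the pot into (1−α)R = 48.00 kΩ above and αR = 72.00 kΩ below.
Lower section ‖ load = 64.72 kΩ.
V_wiper = 3.84 × 64.72/(48.00 + 64.72) = 2.20 V.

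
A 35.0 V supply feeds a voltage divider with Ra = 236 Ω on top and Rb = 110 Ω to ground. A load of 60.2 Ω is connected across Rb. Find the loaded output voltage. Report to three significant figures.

V_out ≈ 4.95 V

The load sits in parallel with Rb: Rb‖R_L = (110 × 60.2) / (110 + 60.2) = 38.91 Ω.
V_out = 35.0 × 38.91 / (236 + 38.91) = 35.0 × 38.91/274.9 = 4.95 V.
(Unloaded it would have been 11.1 V.)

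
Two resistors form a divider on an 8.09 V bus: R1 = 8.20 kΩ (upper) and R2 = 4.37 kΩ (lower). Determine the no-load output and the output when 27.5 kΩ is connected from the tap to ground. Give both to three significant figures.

Open-circuit: V = 8.09 × 4.37/(8.20 + 4.37) = 2.81 V.
With the load, R2 becomes R2‖R_L = 3.771 kΩ, so V = 8.09 × 3.771/11.97 = 2.55 V.

Unloaded: 2.81 V; loaded: 2.55 V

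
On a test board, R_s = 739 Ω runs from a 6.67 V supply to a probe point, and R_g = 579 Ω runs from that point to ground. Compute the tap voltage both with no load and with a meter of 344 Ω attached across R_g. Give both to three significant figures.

Unloaded: 2.93 V; loaded: 1.51 V

Open-circuit: V = 6.67 × 579/(739 + 579) = 2.93 V.
With the load, R_g becomes R_g‖R_L = 215.8 Ω, so V = 6.67 × 215.8/954.8 = 1.51 V.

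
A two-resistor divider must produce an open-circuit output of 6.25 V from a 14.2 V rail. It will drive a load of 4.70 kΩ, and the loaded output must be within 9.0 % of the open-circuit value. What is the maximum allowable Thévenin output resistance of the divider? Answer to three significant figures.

Loading drop = R_th/(R_th + R_L) ≤ 0.0900, so R_th ≤ R_L · ε/(1−ε) = 4.70 kΩ × 0.0900/0.9100 = 465 Ω.

R_th ≤ 465 Ω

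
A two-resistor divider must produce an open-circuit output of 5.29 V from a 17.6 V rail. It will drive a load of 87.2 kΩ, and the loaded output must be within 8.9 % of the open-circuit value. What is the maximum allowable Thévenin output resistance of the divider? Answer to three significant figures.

R_th ≤ 8.52 kΩ

Loading drop = R_th/(R_th + R_L) ≤ 0.0890, so R_th ≤ R_L · ε/(1−ε) = 87.2 kΩ × 0.0890/0.9110 = 8.52 kΩ.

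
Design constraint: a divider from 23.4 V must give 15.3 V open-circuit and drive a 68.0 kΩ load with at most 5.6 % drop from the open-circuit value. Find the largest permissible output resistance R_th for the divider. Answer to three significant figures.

R_th ≤ 4.03 kΩ

Loading drop = R_th/(R_th + R_L) ≤ 0.0560, so R_th ≤ R_L · ε/(1−ε) = 68.0 kΩ × 0.0560/0.9440 = 4.03 kΩ.
(Any R1, R2 with R2/(R1+R2) = 0.654 and R1‖R2 ≤ 4.03 kΩ will meet the spec.)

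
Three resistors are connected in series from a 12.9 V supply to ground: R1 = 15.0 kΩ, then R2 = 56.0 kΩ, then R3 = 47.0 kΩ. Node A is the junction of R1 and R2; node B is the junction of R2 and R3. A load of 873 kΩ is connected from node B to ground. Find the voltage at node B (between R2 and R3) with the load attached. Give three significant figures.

V ≈ 4.98 V

At node B, R3 is in parallel with the load: R3‖R_L = 44.60 kΩ.
Below node A the resistance is R2 + (R3‖R_L) = 100.6 kΩ, so V_A = 12.9 × 100.6/115.6 = 11.23 V.
Then V_B = V_A × (R3‖R_L)/(R2 + R3‖R_L) = 11.23 × 44.60/100.6 = 4.98 V.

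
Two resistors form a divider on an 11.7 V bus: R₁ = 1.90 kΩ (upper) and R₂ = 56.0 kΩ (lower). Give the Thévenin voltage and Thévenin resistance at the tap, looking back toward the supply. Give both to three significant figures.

V_th is the open-circuit tap voltage: 11.7 × 56.0/(1.90 + 56.0) = 11.3 V.
With the supply zeroed, R₁ and R₂ appear in parallel from the tap: R_th = R₁‖R₂ = (1.90 × 56.0)/57.90 = 1.84 kΩ.

V_th = 11.3 V, R_th = 1.84 kΩ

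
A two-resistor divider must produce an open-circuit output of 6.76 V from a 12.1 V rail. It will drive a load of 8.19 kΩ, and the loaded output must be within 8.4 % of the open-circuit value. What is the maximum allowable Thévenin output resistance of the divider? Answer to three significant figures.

R_th ≤ 751 Ω

Loading drop = R_th/(R_th + R_L) ≤ 0.0840, so R_th ≤ R_L · ε/(1−ε) = 8.19 kΩ × 0.0840/0.9160 = 751 Ω.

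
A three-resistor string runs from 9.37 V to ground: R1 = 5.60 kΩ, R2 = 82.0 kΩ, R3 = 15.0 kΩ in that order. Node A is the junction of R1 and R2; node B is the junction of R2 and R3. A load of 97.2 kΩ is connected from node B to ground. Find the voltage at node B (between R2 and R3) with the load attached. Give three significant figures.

At node B, R3 is in parallel with the load: R3‖R_L = 12.99 kΩ.
Below node A the resistance is R2 + (R3‖R_L) = 94.99 kΩ, so V_A = 9.37 × 94.99/100.6 = 8.848 V.
Then V_B = V_A × (R3‖R_L)/(R2 + R3‖R_L) = 8.848 × 12.99/94.99 = 1.21 V.

V ≈ 1.21 V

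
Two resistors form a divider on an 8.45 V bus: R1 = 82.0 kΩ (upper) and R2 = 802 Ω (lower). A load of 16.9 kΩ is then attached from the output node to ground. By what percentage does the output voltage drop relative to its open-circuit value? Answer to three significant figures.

4.49 %

The divider's output (Thévenin) resistance is R1‖R2 = 794.2 Ω.
Fractional drop under load = R_th/(R_th + R_L) = 794.2 / (794.2 + 16900) = 0.04489.
So the output falls by 4.49 %.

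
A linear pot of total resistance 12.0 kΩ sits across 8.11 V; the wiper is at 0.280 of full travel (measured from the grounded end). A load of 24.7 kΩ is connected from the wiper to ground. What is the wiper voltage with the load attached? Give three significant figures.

The wiper splits the pot into (1−α)R = 8.640 kΩ above and αR = 3.360 kΩ below.
Lower section ‖ load = 2.958 kΩ.
V_wiper = 8.11 × 2.958/(8.640 + 2.958) = 2.07 V.

V ≈ 2.07 V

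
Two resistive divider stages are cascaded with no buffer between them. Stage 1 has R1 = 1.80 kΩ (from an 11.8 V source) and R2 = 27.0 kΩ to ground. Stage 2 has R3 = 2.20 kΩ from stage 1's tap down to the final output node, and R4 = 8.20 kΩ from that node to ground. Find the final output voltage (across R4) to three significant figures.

Stage 2 presents R3+R4 = 10.40 kΩ as a load on stage 1's tap.
Stage 1's lower leg becomes R2‖(R3+R4) = 7.508 kΩ, so V_mid = 11.8 × 7.508/9.308 = 9.518 V.
Stage 2 is itself unloaded: V_out = V_mid × R4/(R3+R4) = 9.518 × 8.20/10.40 = 7.50 V.

V_out ≈ 7.50 V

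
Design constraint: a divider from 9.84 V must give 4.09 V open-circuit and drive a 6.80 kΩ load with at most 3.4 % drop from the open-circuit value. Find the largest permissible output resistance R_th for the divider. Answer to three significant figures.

R_th ≤ 239 Ω

Loading drop = R_th/(R_th + R_L) ≤ 0.0340, so R_th ≤ R_L · ε/(1−ε) = 6.80 kΩ × 0.0340/0.9660 = 239 Ω.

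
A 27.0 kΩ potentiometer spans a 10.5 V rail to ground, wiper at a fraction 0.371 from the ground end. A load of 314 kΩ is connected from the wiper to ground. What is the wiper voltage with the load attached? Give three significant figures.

V ≈ 3.82 V

The wiper splits the pot into (1−α)R = 16.98 kΩ above and αR = 10.02 kΩ below.
Lower section ‖ load = 9.707 kΩ.
V_wiper = 10.5 × 9.707/(16.98 + 9.707) = 3.82 V.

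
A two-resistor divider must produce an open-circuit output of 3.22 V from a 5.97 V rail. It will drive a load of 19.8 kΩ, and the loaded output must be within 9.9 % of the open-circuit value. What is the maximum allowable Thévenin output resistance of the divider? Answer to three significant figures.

R_th ≤ 2.18 kΩ

Loading drop = R_th/(R_th + R_L) ≤ 0.0990, so R_th ≤ R_L · ε/(1−ε) = 19.8 kΩ × 0.0990/0.9010 = 2.18 kΩ.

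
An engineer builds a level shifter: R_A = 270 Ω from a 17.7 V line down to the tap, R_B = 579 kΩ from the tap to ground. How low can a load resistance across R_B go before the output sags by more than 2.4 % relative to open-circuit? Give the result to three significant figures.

Output resistance R_th = R_A‖R_B = (270 × 579000)/579300 = 269.9 Ω.
The fractional drop is R_th/(R_th + R_L); requiring this ≤ 0.0240 gives R_L ≥ R_th(1/0.0240 − 1) = 269.9 × 40.67 = 11.0 kΩ.

R_L(min) ≈ 11.0 kΩ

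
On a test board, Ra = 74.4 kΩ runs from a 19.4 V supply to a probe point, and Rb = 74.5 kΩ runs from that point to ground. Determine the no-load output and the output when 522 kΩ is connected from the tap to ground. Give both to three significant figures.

Unloaded: 9.71 V; loaded: 9.06 V

Open-circuit: V = 19.4 × 74.5/(74.4 + 74.5) = 9.71 V.
With the load, Rb becomes Rb‖R_L = 65.20 kΩ, so V = 19.4 × 65.20/139.6 = 9.06 V.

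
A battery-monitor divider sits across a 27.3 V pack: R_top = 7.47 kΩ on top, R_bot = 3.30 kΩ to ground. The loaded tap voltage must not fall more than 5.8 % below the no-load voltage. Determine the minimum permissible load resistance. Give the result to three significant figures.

Output resistance R_th = R_top‖R_bot = (7.47 × 3.30)/10.77 = 2.289 kΩ.
The fractional drop is R_th/(R_th + R_L); requiring this ≤ 0.0580 gives R_L ≥ R_th(1/0.0580 − 1) = 2.289 × 16.24 = 37.2 kΩ.

R_L(min) ≈ 37.2 kΩ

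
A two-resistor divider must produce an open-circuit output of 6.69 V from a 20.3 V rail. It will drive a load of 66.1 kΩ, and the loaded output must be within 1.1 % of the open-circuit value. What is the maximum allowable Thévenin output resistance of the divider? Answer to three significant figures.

R_th ≤ 735 Ω

Loading drop = R_th/(R_th + R_L) ≤ 0.0110, so R_th ≤ R_L · ε/(1−ε) = 66.1 kΩ × 0.0110/0.9890 = 735 Ω.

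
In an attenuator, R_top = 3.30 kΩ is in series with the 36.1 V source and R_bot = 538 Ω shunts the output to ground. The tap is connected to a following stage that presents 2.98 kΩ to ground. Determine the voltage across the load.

The load sits in parallel with R_bot: R_bot‖R_L = (538 × 2980) / (538 + 2980) = 455.7 Ω.
V_out = 36.1 × 455.7 / (3300 + 455.7) = 36.1 × 455.7/3756 = 4.38 V.
(Unloaded it would have been 5.06 V.)

V_out ≈ 4.38 V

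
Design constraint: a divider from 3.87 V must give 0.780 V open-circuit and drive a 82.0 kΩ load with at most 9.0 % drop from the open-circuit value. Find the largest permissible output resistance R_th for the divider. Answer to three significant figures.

R_th ≤ 8.11 kΩ

Loading drop = R_th/(R_th + R_L) ≤ 0.0900, so R_th ≤ R_L · ε/(1−ε) = 82.0 kΩ × 0.0900/0.9100 = 8.11 kΩ.
(Any R1, R2 with R2/(R1+R2) = 0.202 and R1‖R2 ≤ 8.11 kΩ will meet the spec.)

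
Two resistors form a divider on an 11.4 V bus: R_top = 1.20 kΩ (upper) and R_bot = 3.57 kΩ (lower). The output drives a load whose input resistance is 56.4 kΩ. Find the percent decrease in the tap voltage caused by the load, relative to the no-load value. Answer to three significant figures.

The divider's output (Thévenin) resistance is R_top‖R_bot = 0.8981 kΩ.
Fractional drop under load = R_th/(R_th + R_L) = 0.8981 / (0.8981 + 56.4) = 0.01567.
So the output falls by 1.57 %.

1.57 %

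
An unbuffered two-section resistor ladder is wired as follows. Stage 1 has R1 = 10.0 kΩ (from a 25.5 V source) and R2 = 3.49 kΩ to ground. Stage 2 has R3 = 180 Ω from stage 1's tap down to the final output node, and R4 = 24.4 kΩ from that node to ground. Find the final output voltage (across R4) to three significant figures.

V_out ≈ 5.93 V

Stage 2 presents R3+R4 = 24580 Ω as a load on stage 1's tap.
Stage 1's lower leg becomes R2‖(R3+R4) = 3056 Ω, so V_mid = 25.5 × 3056/13060 = 5.969 V.
Stage 2 is itself unloaded: V_out = V_mid × R4/(R3+R4) = 5.969 × 24400/24580 = 5.93 V.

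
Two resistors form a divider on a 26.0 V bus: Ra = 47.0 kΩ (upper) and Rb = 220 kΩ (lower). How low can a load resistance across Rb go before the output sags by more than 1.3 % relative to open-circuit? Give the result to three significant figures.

R_L(min) ≈ 2.94 MΩ

Output resistance R_th = Ra‖Rb = (47.0 × 220)/267.0 = 38.73 kΩ.
The fractional drop is R_th/(R_th + R_L); requiring this ≤ 0.0130 gives R_L ≥ R_th(1/0.0130 − 1) = 38.73 × 75.92 = 2.94 MΩ.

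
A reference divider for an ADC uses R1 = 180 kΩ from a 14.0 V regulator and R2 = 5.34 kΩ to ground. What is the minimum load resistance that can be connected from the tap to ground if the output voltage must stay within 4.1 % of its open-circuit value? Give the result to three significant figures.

Output resistance R_th = R1‖R2 = (180 × 5.34)/185.3 = 5.186 kΩ.
The fractional drop is R_th/(R_th + R_L); requiring this ≤ 0.0410 gives R_L ≥ R_th(1/0.0410 − 1) = 5.186 × 23.39 = 121 kΩ.

R_L(min) ≈ 121 kΩ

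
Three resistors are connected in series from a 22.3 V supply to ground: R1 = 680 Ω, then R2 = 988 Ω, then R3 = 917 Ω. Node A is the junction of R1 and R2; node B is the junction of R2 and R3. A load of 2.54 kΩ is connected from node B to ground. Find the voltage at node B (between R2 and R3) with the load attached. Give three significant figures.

V ≈ 6.42 V

At node B, R3 is in parallel with the load: R3‖R_L = 673.8 Ω.
Below node A the resistance is R2 + (R3‖R_L) = 1662 Ω, so V_A = 22.3 × 1662/2342 = 15.82 V.
Then V_B = V_A × (R3‖R_L)/(R2 + R3‖R_L) = 15.82 × 673.8/1662 = 6.42 V.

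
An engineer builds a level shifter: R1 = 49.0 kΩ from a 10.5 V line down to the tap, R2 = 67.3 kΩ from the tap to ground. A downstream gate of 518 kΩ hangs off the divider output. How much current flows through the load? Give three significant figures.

R2‖R_L = 59.56 kΩ; V_out = 10.5 × 59.56/108.6 = 5.761 V.
I_L = V_out / R_L = 5.761 / 518 kΩ = 0.0111 mA.

I_L ≈ 0.0111 mA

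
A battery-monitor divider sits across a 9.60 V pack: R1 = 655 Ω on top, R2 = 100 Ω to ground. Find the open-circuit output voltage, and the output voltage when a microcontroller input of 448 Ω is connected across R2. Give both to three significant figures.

Open-circuit: V = 9.60 × 100/(655 + 100) = 1.27 V.
With the load, R2 becomes R2‖R_L = 81.75 Ω, so V = 9.60 × 81.75/736.8 = 1.07 V.

Unloaded: 1.27 V; loaded: 1.07 V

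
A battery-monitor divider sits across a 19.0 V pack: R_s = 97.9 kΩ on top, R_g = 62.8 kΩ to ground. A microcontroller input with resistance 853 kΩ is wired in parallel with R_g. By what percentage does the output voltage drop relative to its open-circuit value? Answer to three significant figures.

4.29 %

The divider's output (Thévenin) resistance is R_s‖R_g = 38.26 kΩ.
Fractional drop under load = R_th/(R_th + R_L) = 38.26 / (38.26 + 853) = 0.04293.
So the output falls by 4.29 %.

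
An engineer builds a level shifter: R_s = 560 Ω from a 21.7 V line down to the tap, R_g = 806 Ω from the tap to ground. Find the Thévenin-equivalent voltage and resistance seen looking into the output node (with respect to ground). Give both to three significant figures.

V_th is the open-circuit tap voltage: 21.7 × 806/(560 + 806) = 12.8 V.
With the supply zeroed, R_s and R_g appear in parallel from the tap: R_th = R_s‖R_g = (560 × 806)/1366 = 330 Ω.

V_th = 12.8 V, R_th = 330 Ω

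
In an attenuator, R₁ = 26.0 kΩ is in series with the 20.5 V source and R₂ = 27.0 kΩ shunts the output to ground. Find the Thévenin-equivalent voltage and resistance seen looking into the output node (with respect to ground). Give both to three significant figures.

V_th = 10.4 V, R_th = 13.2 kΩ

V_th is the open-circuit tap voltage: 20.5 × 27.0/(26.0 + 27.0) = 10.4 V.
With the supply zeroed, R₁ and R₂ appear in parallel from the tap: R_th = R₁‖R₂ = (26.0 × 27.0)/53.00 = 13.2 kΩ.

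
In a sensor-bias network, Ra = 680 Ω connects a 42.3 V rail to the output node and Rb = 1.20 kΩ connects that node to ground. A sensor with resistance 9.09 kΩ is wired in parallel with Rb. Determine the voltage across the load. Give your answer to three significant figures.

The load sits in parallel with Rb: Rb‖R_L = (1200 × 9090) / (1200 + 9090) = 1060 Ω.
V_out = 42.3 × 1060 / (680 + 1060) = 42.3 × 1060/1740 = 25.8 V.

V_out ≈ 25.8 V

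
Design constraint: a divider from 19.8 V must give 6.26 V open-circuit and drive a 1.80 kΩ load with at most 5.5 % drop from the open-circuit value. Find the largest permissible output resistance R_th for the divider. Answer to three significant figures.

Loading drop = R_th/(R_th + R_L) ≤ 0.0550, so R_th ≤ R_L · ε/(1−ε) = 1.80 kΩ × 0.0550/0.9450 = 105 Ω.
(Any R1, R2 with R2/(R1+R2) = 0.316 and R1‖R2 ≤ 105 Ω will meet the spec.)

R_th ≤ 105 Ω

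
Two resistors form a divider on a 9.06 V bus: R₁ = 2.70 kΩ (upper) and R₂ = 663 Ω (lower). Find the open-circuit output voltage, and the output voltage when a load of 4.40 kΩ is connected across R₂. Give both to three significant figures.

Unloaded: 1.79 V; loaded: 1.59 V

Open-circuit: V = 9.06 × 663/(2700 + 663) = 1.79 V.
With the load, R₂ becomes R₂‖R_L = 576.2 Ω, so V = 9.06 × 576.2/3276 = 1.59 V.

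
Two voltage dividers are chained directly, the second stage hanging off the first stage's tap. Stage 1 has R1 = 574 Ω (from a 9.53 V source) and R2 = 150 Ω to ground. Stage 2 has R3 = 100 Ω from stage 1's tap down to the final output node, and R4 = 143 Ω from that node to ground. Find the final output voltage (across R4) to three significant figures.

Stage 2 presents R3+R4 = 243.0 Ω as a load on stage 1's tap.
Stage 1's lower leg becomes R2‖(R3+R4) = 92.75 Ω, so V_mid = 9.53 × 92.75/666.7 = 1.326 V.
Stage 2 is itself unloaded: V_out = V_mid × R4/(R3+R4) = 1.326 × 143/243.0 = 0.780 V.

V_out ≈ 0.780 V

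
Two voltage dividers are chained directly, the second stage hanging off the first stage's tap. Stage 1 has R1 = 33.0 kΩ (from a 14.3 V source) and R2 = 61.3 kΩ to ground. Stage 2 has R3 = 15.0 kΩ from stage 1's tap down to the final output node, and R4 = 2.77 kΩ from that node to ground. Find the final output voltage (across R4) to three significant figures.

Stage 2 presents R3+R4 = 17.77 kΩ as a load on stage 1's tap.
Stage 1's lower leg becomes R2‖(R3+R4) = 13.78 kΩ, so V_mid = 14.3 × 13.78/46.78 = 4.212 V.
Stage 2 is itself unloaded: V_out = V_mid × R4/(R3+R4) = 4.212 × 2.77/17.77 = 0.657 V.

V_out ≈ 0.657 V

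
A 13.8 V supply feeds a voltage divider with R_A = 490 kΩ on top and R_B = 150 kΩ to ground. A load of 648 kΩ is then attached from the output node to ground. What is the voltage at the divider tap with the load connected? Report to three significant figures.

The load sits in parallel with R_B: R_B‖R_L = (150 × 648) / (150 + 648) = 121.8 kΩ.
V_out = 13.8 × 121.8 / (490 + 121.8) = 13.8 × 121.8/611.8 = 2.75 V.

V_out ≈ 2.75 V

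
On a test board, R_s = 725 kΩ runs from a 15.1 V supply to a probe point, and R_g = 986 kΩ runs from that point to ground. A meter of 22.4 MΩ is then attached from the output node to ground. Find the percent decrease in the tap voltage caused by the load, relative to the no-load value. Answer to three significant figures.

1.83 %

The divider's output (Thévenin) resistance is R_s‖R_g = 417.8 kΩ.
Fractional drop under load = R_th/(R_th + R_L) = 417.8 / (417.8 + 22400) = 0.01831.
So the output falls by 1.83 %.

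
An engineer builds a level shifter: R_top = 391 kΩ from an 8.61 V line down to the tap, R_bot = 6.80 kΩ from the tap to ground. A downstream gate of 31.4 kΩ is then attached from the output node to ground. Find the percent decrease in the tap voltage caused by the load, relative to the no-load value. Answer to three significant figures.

Unloaded V = 8.61 × 6.80/397.8 = 0.1472 V.
Loaded: R_bot‖R_L = 5.590 kΩ, giving V = 8.61 × 5.590/396.6 = 0.1213 V.
Drop = (0.1472 − 0.1213) / 0.1472 = 17.6 %.

17.6 %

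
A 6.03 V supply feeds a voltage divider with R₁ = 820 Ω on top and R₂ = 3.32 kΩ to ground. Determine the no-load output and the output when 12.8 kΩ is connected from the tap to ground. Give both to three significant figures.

Open-circuit: V = 6.03 × 3320/(820 + 3320) = 4.84 V.
With the load, R₂ becomes R₂‖R_L = 2636 Ω, so V = 6.03 × 2636/3456 = 4.60 V.

Unloaded: 4.84 V; loaded: 4.60 V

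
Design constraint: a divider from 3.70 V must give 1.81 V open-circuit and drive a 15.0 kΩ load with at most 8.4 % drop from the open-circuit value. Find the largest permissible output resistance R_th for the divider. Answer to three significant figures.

R_th ≤ 1.38 kΩ

Loading drop = R_th/(R_th + R_L) ≤ 0.0840, so R_th ≤ R_L · ε/(1−ε) = 15.0 kΩ × 0.0840/0.9160 = 1.38 kΩ.
(Any R1, R2 with R2/(R1+R2) = 0.489 and R1‖R2 ≤ 1.38 kΩ will meet the spec.)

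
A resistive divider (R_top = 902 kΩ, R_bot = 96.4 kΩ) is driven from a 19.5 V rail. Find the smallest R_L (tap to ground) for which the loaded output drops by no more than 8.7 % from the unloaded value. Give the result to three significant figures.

R_L(min) ≈ 914 kΩ

Output resistance R_th = R_top‖R_bot = (902 × 96.4)/998.4 = 87.09 kΩ.
The fractional drop is R_th/(R_th + R_L); requiring this ≤ 0.0870 gives R_L ≥ R_th(1/0.0870 − 1) = 87.09 × 10.49 = 914 kΩ.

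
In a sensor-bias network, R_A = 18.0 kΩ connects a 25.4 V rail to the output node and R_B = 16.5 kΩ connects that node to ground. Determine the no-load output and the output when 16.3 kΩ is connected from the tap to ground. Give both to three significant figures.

Open-circuit: V = 25.4 × 16.5/(18.0 + 16.5) = 12.1 V.
With the load, R_B becomes R_B‖R_L = 8.200 kΩ, so V = 25.4 × 8.200/26.20 = 7.95 V.

Unloaded: 12.1 V; loaded: 7.95 V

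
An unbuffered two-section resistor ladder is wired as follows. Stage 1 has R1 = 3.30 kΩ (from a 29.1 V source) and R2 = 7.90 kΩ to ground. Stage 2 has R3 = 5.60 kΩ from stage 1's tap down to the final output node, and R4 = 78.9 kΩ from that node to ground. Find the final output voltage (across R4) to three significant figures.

Stage 2 presents R3+R4 = 84.50 kΩ as a load on stage 1's tap.
Stage 1's lower leg becomes R2‖(R3+R4) = 7.225 kΩ, so V_mid = 29.1 × 7.225/10.52 = 19.98 V.
Stage 2 is itself unloaded: V_out = V_mid × R4/(R3+R4) = 19.98 × 78.9/84.50 = 18.7 V.

V_out ≈ 18.7 V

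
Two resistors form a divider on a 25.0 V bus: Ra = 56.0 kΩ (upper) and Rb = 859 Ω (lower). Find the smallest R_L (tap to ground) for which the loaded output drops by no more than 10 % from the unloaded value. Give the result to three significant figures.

R_L(min) ≈ 7.61 kΩ

Output resistance R_th = Ra‖Rb = (56000 × 859)/56860 = 846.0 Ω.
The fractional drop is R_th/(R_th + R_L); requiring this ≤ 0.100 gives R_L ≥ R_th(1/0.100 − 1) = 846.0 × 9.000 = 7.61 kΩ.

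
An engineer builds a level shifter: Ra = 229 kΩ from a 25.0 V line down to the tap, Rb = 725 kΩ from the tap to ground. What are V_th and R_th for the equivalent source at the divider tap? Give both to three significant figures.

V_th = 19.0 V, R_th = 174 kΩ

V_th is the open-circuit tap voltage: 25.0 × 725/(229 + 725) = 19.0 V.
With the supply zeroed, Ra and Rb appear in parallel from the tap: R_th = Ra‖Rb = (229 × 725)/954.0 = 174 kΩ.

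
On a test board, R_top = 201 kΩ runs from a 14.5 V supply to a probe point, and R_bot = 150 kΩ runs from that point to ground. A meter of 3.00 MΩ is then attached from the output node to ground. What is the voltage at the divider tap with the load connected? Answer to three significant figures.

V_out ≈ 6.02 V

The load sits in parallel with R_bot: R_bot‖R_L = (150 × 3000) / (150 + 3000) = 142.9 kΩ.
V_out = 14.5 × 142.9 / (201 + 142.9) = 14.5 × 142.9/343.9 = 6.02 V.
(Unloaded it would have been 6.20 V.)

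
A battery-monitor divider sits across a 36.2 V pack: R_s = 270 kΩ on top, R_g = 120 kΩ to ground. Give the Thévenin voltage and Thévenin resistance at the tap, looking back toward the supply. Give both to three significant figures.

V_th is the open-circuit tap voltage: 36.2 × 120/(270 + 120) = 11.1 V.
With the supply zeroed, R_s and R_g appear in parallel from the tap: R_th = R_s‖R_g = (270 × 120)/390.0 = 83.1 kΩ.

V_th = 11.1 V, R_th = 83.1 kΩ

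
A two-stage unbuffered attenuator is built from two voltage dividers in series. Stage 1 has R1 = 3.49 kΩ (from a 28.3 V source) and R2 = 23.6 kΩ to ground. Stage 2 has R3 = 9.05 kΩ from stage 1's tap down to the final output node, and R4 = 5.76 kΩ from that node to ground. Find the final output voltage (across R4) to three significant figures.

Stage 2 presents R3+R4 = 14.81 kΩ as a load on stage 1's tap.
Stage 1's lower leg becomes R2‖(R3+R4) = 9.100 kΩ, so V_mid = 28.3 × 9.100/12.59 = 20.45 V.
Stage 2 is itself unloaded: V_out = V_mid × R4/(R3+R4) = 20.45 × 5.76/14.81 = 7.96 V.

V_out ≈ 7.96 V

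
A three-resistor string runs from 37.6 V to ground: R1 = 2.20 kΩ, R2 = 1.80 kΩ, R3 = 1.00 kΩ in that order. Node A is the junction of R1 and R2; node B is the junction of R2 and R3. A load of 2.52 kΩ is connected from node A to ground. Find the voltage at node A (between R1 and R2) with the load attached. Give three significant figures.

Below node A the series string R2+R3 = 2.800 kΩ sits in parallel with the 2.52 kΩ load: 1.326 kΩ.
V_A = 37.6 × 1.326/(2.20 + 1.326) = 14.1 V.

V ≈ 14.1 V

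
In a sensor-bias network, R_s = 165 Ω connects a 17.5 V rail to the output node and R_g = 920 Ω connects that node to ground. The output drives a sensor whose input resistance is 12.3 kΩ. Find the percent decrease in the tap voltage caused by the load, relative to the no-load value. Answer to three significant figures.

1.12 %

The divider's output (Thévenin) resistance is R_s‖R_g = 139.9 Ω.
Fractional drop under load = R_th/(R_th + R_L) = 139.9 / (139.9 + 12300) = 0.01125.
So the output falls by 1.12 %.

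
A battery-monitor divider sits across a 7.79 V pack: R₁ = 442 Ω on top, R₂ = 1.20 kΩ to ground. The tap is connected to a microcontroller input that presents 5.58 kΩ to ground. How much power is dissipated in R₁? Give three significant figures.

P ≈ 13.1 mW

Total resistance from the source is R₁ + (R₂‖R_L) = 1430 Ω, so I = 7.79/1430 Ω = 5.449 mA.
P = I²·R₁ = (5.449 mA)² × 442 Ω = 13.1 mW.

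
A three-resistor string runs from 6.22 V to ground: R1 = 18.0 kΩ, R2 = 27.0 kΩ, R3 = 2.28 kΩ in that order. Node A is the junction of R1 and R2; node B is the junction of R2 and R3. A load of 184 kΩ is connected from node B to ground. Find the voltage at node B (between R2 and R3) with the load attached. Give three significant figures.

At node B, R3 is in parallel with the load: R3‖R_L = 2.252 kΩ.
Below node A the resistance is R2 + (R3‖R_L) = 29.25 kΩ, so V_A = 6.22 × 29.25/47.25 = 3.851 V.
Then V_B = V_A × (R3‖R_L)/(R2 + R3‖R_L) = 3.851 × 2.252/29.25 = 0.296 V.

V ≈ 0.296 V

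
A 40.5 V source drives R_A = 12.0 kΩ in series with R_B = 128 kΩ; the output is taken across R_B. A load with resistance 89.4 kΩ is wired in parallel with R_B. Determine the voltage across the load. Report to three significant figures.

V_out ≈ 33.0 V

The load sits in parallel with R_B: R_B‖R_L = (128 × 89.4) / (128 + 89.4) = 52.64 kΩ.
V_out = 40.5 × 52.64 / (12.0 + 52.64) = 40.5 × 52.64/64.64 = 33.0 V.
(Unloaded it would have been 37.0 V.)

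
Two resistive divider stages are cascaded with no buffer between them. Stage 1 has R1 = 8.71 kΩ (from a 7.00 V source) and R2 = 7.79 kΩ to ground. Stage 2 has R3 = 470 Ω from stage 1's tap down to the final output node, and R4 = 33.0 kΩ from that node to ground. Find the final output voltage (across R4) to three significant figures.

Stage 2 presents R3+R4 = 33470 Ω as a load on stage 1's tap.
Stage 1's lower leg becomes R2‖(R3+R4) = 6319 Ω, so V_mid = 7.00 × 6319/15030 = 2.943 V.
Stage 2 is itself unloaded: V_out = V_mid × R4/(R3+R4) = 2.943 × 33000/33470 = 2.90 V.

V_out ≈ 2.90 V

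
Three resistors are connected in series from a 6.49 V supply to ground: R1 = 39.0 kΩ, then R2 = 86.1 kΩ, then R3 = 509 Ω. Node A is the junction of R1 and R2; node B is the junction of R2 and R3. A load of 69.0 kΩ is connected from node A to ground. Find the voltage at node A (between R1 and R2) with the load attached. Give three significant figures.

Below node A the series string R2+R3 = 86610 Ω sits in parallel with the 69000 Ω load: 38400 Ω.
V_A = 6.49 × 38400/(39000 + 38400) = 3.22 V.

V ≈ 3.22 V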